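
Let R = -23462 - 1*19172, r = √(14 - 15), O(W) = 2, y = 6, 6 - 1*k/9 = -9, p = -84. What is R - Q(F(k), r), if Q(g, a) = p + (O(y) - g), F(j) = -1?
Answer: -42553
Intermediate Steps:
k = 135 (k = 54 - 9*(-9) = 54 + 81 = 135)
r = I (r = √(-1) = I ≈ 1.0*I)
R = -42634 (R = -23462 - 19172 = -42634)
Q(g, a) = -82 - g (Q(g, a) = -84 + (2 - g) = -82 - g)
R - Q(F(k), r) = -42634 - (-82 - 1*(-1)) = -42634 - (-82 + 1) = -42634 - 1*(-81) = -42634 + 81 = -42553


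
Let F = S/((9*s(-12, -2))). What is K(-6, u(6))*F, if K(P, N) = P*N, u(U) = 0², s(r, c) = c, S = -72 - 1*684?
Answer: 0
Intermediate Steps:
S = -756 (S = -72 - 684 = -756)
u(U) = 0
K(P, N) = N*P
F = 42 (F = -756/(9*(-2)) = -756/(-18) = -756*(-1/18) = 42)
K(-6, u(6))*F = (0*(-6))*42 = 0*42 = 0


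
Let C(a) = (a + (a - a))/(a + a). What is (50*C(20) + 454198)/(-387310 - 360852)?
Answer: -454223/748162 ≈ -0.60712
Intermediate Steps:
C(a) = ½ (C(a) = (a + 0)/((2*a)) = a*(1/(2*a)) = ½)
(50*C(20) + 454198)/(-387310 - 360852) = (50*(½) + 454198)/(-387310 - 360852) = (25 + 454198)/(-748162) = 454223*(-1/748162) = -454223/748162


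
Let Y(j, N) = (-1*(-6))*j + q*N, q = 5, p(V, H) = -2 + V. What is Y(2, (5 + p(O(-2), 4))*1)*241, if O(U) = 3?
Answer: 10122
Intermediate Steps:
Y(j, N) = 5*N + 6*j (Y(j, N) = (-1*(-6))*j + 5*N = 6*j + 5*N = 5*N + 6*j)
Y(2, (5 + p(O(-2), 4))*1)*241 = (5*((5 + (-2 + 3))*1) + 6*2)*241 = (5*((5 + 1)*1) + 12)*241 = (5*(6*1) + 12)*241 = (5*6 + 12)*241 = (30 + 12)*241 = 42*241 = 10122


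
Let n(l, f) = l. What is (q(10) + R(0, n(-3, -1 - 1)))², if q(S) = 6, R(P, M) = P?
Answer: 36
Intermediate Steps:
(q(10) + R(0, n(-3, -1 - 1)))² = (6 + 0)² = 6² = 36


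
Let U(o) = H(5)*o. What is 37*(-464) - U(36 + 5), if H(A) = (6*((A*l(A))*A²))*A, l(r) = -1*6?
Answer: 905332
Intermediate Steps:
l(r) = -6
H(A) = -36*A⁴ (H(A) = (6*((A*(-6))*A²))*A = (6*((-6*A)*A²))*A = (6*(-6*A³))*A = (-36*A³)*A = -36*A⁴)
U(o) = -22500*o (U(o) = (-36*5⁴)*o = (-36*625)*o = -22500*o)
37*(-464) - U(36 + 5) = 37*(-464) - (-22500)*(36 + 5) = -17168 - (-22500)*41 = -17168 - 1*(-922500) = -17168 + 922500 = 905332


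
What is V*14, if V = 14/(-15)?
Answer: -196/15 ≈ -13.067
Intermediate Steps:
V = -14/15 (V = 14*(-1/15) = -14/15 ≈ -0.93333)
V*14 = -14/15*14 = -196/15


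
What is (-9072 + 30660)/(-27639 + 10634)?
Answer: -21588/17005 ≈ -1.2695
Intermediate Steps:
(-9072 + 30660)/(-27639 + 10634) = 21588/(-17005) = 21588*(-1/17005) = -21588/17005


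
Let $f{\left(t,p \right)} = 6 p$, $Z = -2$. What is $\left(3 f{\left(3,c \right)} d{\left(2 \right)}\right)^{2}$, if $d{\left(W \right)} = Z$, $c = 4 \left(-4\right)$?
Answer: $331776$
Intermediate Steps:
$c = -16$
$d{\left(W \right)} = -2$
$\left(3 f{\left(3,c \right)} d{\left(2 \right)}\right)^{2} = \left(3 \cdot 6 \left(-16\right) \left(-2\right)\right)^{2} = \left(3 \left(-96\right) \left(-2\right)\right)^{2} = \left(\left(-288\right) \left(-2\right)\right)^{2} = 576^{2} = 331776$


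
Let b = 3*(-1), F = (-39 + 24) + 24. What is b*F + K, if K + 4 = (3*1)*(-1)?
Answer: -34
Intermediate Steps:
K = -7 (K = -4 + (3*1)*(-1) = -4 + 3*(-1) = -4 - 3 = -7)
F = 9 (F = -15 + 24 = 9)
b = -3
b*F + K = -3*9 - 7 = -27 - 7 = -34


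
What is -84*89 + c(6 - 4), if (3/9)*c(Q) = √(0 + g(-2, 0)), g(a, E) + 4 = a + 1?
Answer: -7476 + 3*I*√5 ≈ -7476.0 + 6.7082*I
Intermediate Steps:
g(a, E) = -3 + a (g(a, E) = -4 + (a + 1) = -4 + (1 + a) = -3 + a)
c(Q) = 3*I*√5 (c(Q) = 3*√(0 + (-3 - 2)) = 3*√(0 - 5) = 3*√(-5) = 3*(I*√5) = 3*I*√5)
-84*89 + c(6 - 4) = -84*89 + 3*I*√5 = -7476 + 3*I*√5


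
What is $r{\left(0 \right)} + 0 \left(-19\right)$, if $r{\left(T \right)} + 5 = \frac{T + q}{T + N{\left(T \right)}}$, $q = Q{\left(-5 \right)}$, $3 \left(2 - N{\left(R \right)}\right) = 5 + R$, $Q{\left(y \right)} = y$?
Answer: $-20$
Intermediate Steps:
$N{\left(R \right)} = \frac{1}{3} - \frac{R}{3}$ ($N{\left(R \right)} = 2 - \frac{5 + R}{3} = 2 - \left(\frac{5}{3} + \frac{R}{3}\right) = \frac{1}{3} - \frac{R}{3}$)
$q = -5$
$r{\left(T \right)} = -5 + \frac{-5 + T}{\frac{1}{3} + \frac{2 T}{3}}$ ($r{\left(T \right)} = -5 + \frac{T - 5}{T - \left(- \frac{1}{3} + \frac{T}{3}\right)} = -5 + \frac{-5 + T}{\frac{1}{3} + \frac{2 T}{3}}$)
$r{\left(0 \right)} + 0 \left(-19\right) = \frac{-20 - 0}{1 + 2 \cdot 0} + 0 \left(-19\right) = \frac{-20 + 0}{1 + 0} + 0 = 1^{-1} \left(-20\right) + 0 = 1 \left(-20\right) + 0 = -20 + 0 = -20$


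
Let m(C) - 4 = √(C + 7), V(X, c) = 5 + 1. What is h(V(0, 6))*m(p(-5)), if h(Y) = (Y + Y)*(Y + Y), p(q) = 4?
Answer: 576 + 144*√11 ≈ 1053.6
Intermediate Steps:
V(X, c) = 6
h(Y) = 4*Y² (h(Y) = (2*Y)*(2*Y) = 4*Y²)
m(C) = 4 + √(7 + C) (m(C) = 4 + √(C + 7) = 4 + √(7 + C))
h(V(0, 6))*m(p(-5)) = (4*6²)*(4 + √(7 + 4)) = (4*36)*(4 + √11) = 144*(4 + √11) = 576 + 144*√11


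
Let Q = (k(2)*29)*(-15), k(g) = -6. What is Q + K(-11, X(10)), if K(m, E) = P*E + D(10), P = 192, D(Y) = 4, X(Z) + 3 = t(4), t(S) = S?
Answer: 2806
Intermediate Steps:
X(Z) = 1 (X(Z) = -3 + 4 = 1)
K(m, E) = 4 + 192*E (K(m, E) = 192*E + 4 = 4 + 192*E)
Q = 2610 (Q = -6*29*(-15) = -174*(-15) = 2610)
Q + K(-11, X(10)) = 2610 + (4 + 192*1) = 2610 + (4 + 192) = 2610 + 196 = 2806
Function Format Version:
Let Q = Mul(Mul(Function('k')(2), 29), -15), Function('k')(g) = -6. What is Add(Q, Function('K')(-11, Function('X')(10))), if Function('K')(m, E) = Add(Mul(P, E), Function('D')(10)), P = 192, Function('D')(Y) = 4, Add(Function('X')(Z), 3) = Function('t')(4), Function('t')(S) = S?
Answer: 2806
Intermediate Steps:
Function('X')(Z) = 1 (Function('X')(Z) = Add(-3, 4) = 1)
Function('K')(m, E) = Add(4, Mul(192, E)) (Function('K')(m, E) = Add(Mul(192, E), 4) = Add(4, Mul(192, E)))
Q = 2610 (Q = Mul(Mul(-6, 29), -15) = Mul(-174, -15) = 2610)
Add(Q, Function('K')(-11, Function('X')(10))) = Add(2610, Add(4, Mul(192, 1))) = Add(2610, Add(4, 192)) = Add(2610, 196) = 2806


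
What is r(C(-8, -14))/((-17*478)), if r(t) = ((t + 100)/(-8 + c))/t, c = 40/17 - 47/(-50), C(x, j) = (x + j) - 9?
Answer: -1725/29643409 ≈ -5.8192e-5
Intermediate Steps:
C(x, j) = -9 + j + x (C(x, j) = (j + x) - 9 = -9 + j + x)
c = 2799/850 (c = 40*(1/17) - 47*(-1/50) = 40/17 + 47/50 = 2799/850 ≈ 3.2929)
r(t) = (-85000/4001 - 850*t/4001)/t (r(t) = ((t + 100)/(-8 + 2799/850))/t = ((100 + t)/(-4001/850))/t = ((100 + t)*(-850/4001))/t = (-85000/4001 - 850*t/4001)/t)
r(C(-8, -14))/((-17*478)) = (850*(-100 - (-9 - 14 - 8))/(4001*(-9 - 14 - 8)))/((-17*478)) = ((850/4001)*(-100 - 1*(-31))/(-31))/(-8126) = ((850/4001)*(-1/31)*(-100 + 31))*(-1/8126) = ((850/4001)*(-1/31)*(-69))*(-1/8126) = (58650/124031)*(-1/8126) = -1725/29643409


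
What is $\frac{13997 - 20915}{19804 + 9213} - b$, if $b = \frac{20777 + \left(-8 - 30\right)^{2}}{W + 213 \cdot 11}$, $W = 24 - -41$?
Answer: $- \frac{661445301}{69872936} \approx -9.4664$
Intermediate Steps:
$W = 65$ ($W = 24 + 41 = 65$)
$b = \frac{22221}{2408}$ ($b = \frac{20777 + \left(-8 - 30\right)^{2}}{65 + 213 \cdot 11} = \frac{20777 + \left(-38\right)^{2}}{65 + 2343} = \frac{20777 + 1444}{2408} = 22221 \cdot \frac{1}{2408} = \frac{22221}{2408} \approx 9.228$)
$\frac{13997 - 20915}{19804 + 9213} - b = \frac{13997 - 20915}{19804 + 9213} - \frac{22221}{2408} = - \frac{6918}{29017} - \frac{22221}{2408} = - \frac{661445301}{69872936}$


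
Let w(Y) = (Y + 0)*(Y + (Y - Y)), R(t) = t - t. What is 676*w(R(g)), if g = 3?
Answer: 0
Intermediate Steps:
R(t) = 0
w(Y) = Y² (w(Y) = Y*(Y + 0) = Y*Y = Y²)
676*w(R(g)) = 676*0² = 676*0 = 0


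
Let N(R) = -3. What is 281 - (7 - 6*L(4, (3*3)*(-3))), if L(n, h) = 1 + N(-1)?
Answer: 262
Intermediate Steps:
L(n, h) = -2 (L(n, h) = 1 - 3 = -2)
281 - (7 - 6*L(4, (3*3)*(-3))) = 281 - (7 - 6*(-2)) = 281 - (7 + 12) = 281 - 1*19 = 281 - 19 = 262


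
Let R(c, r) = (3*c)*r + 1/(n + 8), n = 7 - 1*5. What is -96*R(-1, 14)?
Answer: 20112/5 ≈ 4022.4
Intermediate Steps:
n = 2 (n = 7 - 5 = 2)
R(c, r) = ⅒ + 3*c*r (R(c, r) = (3*c)*r + 1/(2 + 8) = 3*c*r + 1/10 = 3*c*r + ⅒ = ⅒ + 3*c*r)
-96*R(-1, 14) = -96*(⅒ + 3*(-1)*14) = -96*(⅒ - 42) = -96*(-419/10) = 20112/5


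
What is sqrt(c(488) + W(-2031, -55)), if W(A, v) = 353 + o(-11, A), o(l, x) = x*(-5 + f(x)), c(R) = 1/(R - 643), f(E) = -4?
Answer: sqrt(447633645)/155 ≈ 136.50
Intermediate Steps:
c(R) = 1/(-643 + R)
o(l, x) = -9*x (o(l, x) = x*(-5 - 4) = x*(-9) = -9*x)
W(A, v) = 353 - 9*A
sqrt(c(488) + W(-2031, -55)) = sqrt(1/(-643 + 488) + (353 - 9*(-2031))) = sqrt(1/(-155) + (353 + 18279)) = sqrt(-1/155 + 18632) = sqrt(2887959/155) = sqrt(447633645)/155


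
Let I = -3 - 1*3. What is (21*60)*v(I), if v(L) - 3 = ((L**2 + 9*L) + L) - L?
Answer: -18900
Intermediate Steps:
I = -6 (I = -3 - 3 = -6)
v(L) = 3 + L**2 + 9*L (v(L) = 3 + (((L**2 + 9*L) + L) - L) = 3 + ((L**2 + 10*L) - L) = 3 + (L**2 + 9*L) = 3 + L**2 + 9*L)
(21*60)*v(I) = (21*60)*(3 + (-6)**2 + 9*(-6)) = 1260*(3 + 36 - 54) = 1260*(-15) = -18900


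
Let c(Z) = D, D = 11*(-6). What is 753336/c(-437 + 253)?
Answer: -125556/11 ≈ -11414.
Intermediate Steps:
D = -66
c(Z) = -66
753336/c(-437 + 253) = 753336/(-66) = 753336*(-1/66) = -125556/11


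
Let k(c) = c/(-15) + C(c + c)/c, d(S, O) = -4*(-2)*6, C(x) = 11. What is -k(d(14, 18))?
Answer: 713/240 ≈ 2.9708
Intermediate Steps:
d(S, O) = 48 (d(S, O) = 8*6 = 48)
k(c) = 11/c - c/15 (k(c) = c/(-15) + 11/c = c*(-1/15) + 11/c = -c/15 + 11/c = 11/c - c/15)
-k(d(14, 18)) = -(11/48 - 1/15*48) = -(11*(1/48) - 16/5) = -(11/48 - 16/5) = -1*(-713/240) = 713/240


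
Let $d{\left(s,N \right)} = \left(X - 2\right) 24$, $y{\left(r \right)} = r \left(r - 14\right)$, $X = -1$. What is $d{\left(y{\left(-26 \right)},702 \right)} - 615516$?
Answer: $-615588$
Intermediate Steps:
$y{\left(r \right)} = r \left(-14 + r\right)$
$d{\left(s,N \right)} = -72$ ($d{\left(s,N \right)} = \left(-1 - 2\right) 24 = \left(-3\right) 24 = -72$)
$d{\left(y{\left(-26 \right)},702 \right)} - 615516 = -72 - 615516 = -615588$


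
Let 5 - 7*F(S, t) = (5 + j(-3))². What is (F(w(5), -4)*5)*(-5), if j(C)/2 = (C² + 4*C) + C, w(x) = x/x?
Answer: 1100/7 ≈ 157.14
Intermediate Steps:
w(x) = 1
j(C) = 2*C² + 10*C (j(C) = 2*((C² + 4*C) + C) = 2*(C² + 5*C) = 2*C² + 10*C)
F(S, t) = -44/7 (F(S, t) = 5/7 - (5 + 2*(-3)*(5 - 3))²/7 = 5/7 - (5 + 2*(-3)*2)²/7 = 5/7 - (5 - 12)²/7 = 5/7 - ⅐*(-7)² = 5/7 - ⅐*49 = 5/7 - 7 = -44/7)
(F(w(5), -4)*5)*(-5) = -44/7*5*(-5) = -220/7*(-5) = 1100/7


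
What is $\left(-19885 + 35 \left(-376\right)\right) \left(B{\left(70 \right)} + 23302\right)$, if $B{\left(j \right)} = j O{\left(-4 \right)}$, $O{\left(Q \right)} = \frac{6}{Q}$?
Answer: $-766544865$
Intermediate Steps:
$B{\left(j \right)} = - \frac{3 j}{2}$ ($B{\left(j \right)} = j \frac{6}{-4} = j 6 \left(- \frac{1}{4}\right) = j \left(- \frac{3}{2}\right) = - \frac{3 j}{2}$)
$\left(-19885 + 35 \left(-376\right)\right) \left(B{\left(70 \right)} + 23302\right) = \left(-19885 + 35 \left(-376\right)\right) \left(\left(- \frac{3}{2}\right) 70 + 23302\right) = \left(-19885 - 13160\right) \left(-105 + 23302\right) = \left(-33045\right) 23197 = -766544865$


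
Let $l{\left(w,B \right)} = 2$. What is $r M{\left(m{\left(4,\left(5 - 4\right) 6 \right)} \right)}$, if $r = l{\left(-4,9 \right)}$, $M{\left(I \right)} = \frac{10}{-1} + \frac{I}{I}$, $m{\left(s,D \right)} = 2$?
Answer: $-18$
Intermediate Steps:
$M{\left(I \right)} = -9$ ($M{\left(I \right)} = 10 \left(-1\right) + 1 = -10 + 1 = -9$)
$r = 2$
$r M{\left(m{\left(4,\left(5 - 4\right) 6 \right)} \right)} = 2 \left(-9\right) = -18$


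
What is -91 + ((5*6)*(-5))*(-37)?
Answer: 5459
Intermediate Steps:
-91 + ((5*6)*(-5))*(-37) = -91 + (30*(-5))*(-37) = -91 - 150*(-37) = -91 + 5550 = 5459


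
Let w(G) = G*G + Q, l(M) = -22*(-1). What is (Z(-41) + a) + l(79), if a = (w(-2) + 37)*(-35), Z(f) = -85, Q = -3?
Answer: -1393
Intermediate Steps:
l(M) = 22
w(G) = -3 + G² (w(G) = G*G - 3 = G² - 3 = -3 + G²)
a = -1330 (a = ((-3 + (-2)²) + 37)*(-35) = ((-3 + 4) + 37)*(-35) = (1 + 37)*(-35) = 38*(-35) = -1330)
(Z(-41) + a) + l(79) = (-85 - 1330) + 22 = -1415 + 22 = -1393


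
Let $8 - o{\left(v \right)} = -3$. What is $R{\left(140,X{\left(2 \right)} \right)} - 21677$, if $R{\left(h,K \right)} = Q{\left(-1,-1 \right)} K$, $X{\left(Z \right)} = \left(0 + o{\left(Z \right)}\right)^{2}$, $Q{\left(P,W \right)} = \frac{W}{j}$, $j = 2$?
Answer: $- \frac{43475}{2} \approx -21738.0$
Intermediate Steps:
$o{\left(v \right)} = 11$ ($o{\left(v \right)} = 8 - -3 = 8 + 3 = 11$)
$Q{\left(P,W \right)} = \frac{W}{2}$
$X{\left(Z \right)} = 121$ ($X{\left(Z \right)} = \left(0 + 11\right)^{2} = 11^{2} = 121$)
$R{\left(h,K \right)} = - \frac{K}{2}$ ($R{\left(h,K \right)} = \frac{1}{2} \left(-1\right) K = - \frac{K}{2}$)
$R{\left(140,X{\left(2 \right)} \right)} - 21677 = \left(- \frac{1}{2}\right) 121 - 21677 = - \frac{121}{2} - 21677 = - \frac{43475}{2}$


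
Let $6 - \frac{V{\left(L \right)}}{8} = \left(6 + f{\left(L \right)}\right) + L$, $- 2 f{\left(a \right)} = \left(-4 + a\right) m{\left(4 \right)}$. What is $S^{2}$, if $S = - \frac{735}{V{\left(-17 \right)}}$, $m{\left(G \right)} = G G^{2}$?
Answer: $\frac{21609}{1098304} \approx 0.019675$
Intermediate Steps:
$m{\left(G \right)} = G^{3}$
$f{\left(a \right)} = 128 - 32 a$ ($f{\left(a \right)} = - \frac{\left(-4 + a\right) 4^{3}}{2} = - \frac{\left(-4 + a\right) 64}{2} = - \frac{-256 + 64 a}{2} = 128 - 32 a$)
$V{\left(L \right)} = -1024 + 248 L$ ($V{\left(L \right)} = 48 - 8 \left(\left(6 - \left(-128 + 32 L\right)\right) + L\right) = 48 - 8 \left(\left(134 - 32 L\right) + L\right) = 48 - 8 \left(134 - 31 L\right) = 48 + \left(-1072 + 248 L\right) = -1024 + 248 L$)
$S = \frac{147}{1048}$ ($S = - \frac{735}{-1024 + 248 \left(-17\right)} = - \frac{735}{-1024 - 4216} = - \frac{735}{-5240} = \left(-735\right) \left(- \frac{1}{5240}\right) = \frac{147}{1048} \approx 0.14027$)
$S^{2} = \left(\frac{147}{1048}\right)^{2} = \frac{21609}{1098304}$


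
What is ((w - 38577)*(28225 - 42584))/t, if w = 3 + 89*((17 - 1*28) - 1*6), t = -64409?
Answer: -575609233/64409 ≈ -8936.8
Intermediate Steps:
w = -1510 (w = 3 + 89*((17 - 28) - 6) = 3 + 89*(-11 - 6) = 3 + 89*(-17) = 3 - 1513 = -1510)
((w - 38577)*(28225 - 42584))/t = ((-1510 - 38577)*(28225 - 42584))/(-64409) = -40087*(-14359)*(-1/64409) = 575609233*(-1/64409) = -575609233/64409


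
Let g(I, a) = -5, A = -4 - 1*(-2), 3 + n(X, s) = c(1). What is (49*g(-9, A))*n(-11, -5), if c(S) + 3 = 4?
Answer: 490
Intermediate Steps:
c(S) = 1 (c(S) = -3 + 4 = 1)
n(X, s) = -2 (n(X, s) = -3 + 1 = -2)
A = -2 (A = -4 + 2 = -2)
(49*g(-9, A))*n(-11, -5) = (49*(-5))*(-2) = -245*(-2) = 490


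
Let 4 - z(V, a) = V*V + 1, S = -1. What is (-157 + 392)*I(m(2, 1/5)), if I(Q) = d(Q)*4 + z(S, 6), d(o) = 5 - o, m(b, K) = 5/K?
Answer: -18330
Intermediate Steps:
z(V, a) = 3 - V² (z(V, a) = 4 - (V*V + 1) = 4 - (V² + 1) = 4 - (1 + V²) = 4 + (-1 - V²) = 3 - V²)
I(Q) = 22 - 4*Q (I(Q) = (5 - Q)*4 + (3 - 1*(-1)²) = (20 - 4*Q) + (3 - 1*1) = (20 - 4*Q) + (3 - 1) = (20 - 4*Q) + 2 = 22 - 4*Q)
(-157 + 392)*I(m(2, 1/5)) = (-157 + 392)*(22 - 20/(1/5)) = 235*(22 - 20/⅕) = 235*(22 - 20*5) = 235*(22 - 4*25) = 235*(22 - 100) = 235*(-78) = -18330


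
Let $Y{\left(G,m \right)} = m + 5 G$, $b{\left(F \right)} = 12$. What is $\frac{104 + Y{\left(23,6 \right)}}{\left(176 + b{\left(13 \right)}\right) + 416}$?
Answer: $\frac{225}{604} \approx 0.37252$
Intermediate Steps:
$\frac{104 + Y{\left(23,6 \right)}}{\left(176 + b{\left(13 \right)}\right) + 416} = \frac{104 + \left(6 + 5 \cdot 23\right)}{\left(176 + 12\right) + 416} = \frac{104 + \left(6 + 115\right)}{188 + 416} = \frac{104 + 121}{604} = 225 \cdot \frac{1}{604} = \frac{225}{604}$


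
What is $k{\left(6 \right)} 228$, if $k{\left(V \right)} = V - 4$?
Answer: $456$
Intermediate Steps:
$k{\left(V \right)} = -4 + V$ ($k{\left(V \right)} = V - 4 = -4 + V$)
$k{\left(6 \right)} 228 = \left(-4 + 6\right) 228 = 2 \cdot 228 = 456$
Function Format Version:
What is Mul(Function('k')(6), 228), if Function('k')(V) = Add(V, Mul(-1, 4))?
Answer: 456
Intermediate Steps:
Function('k')(V) = Add(-4, V) (Function('k')(V) = Add(V, -4) = Add(-4, V))
Mul(Function('k')(6), 228) = Mul(Add(-4, 6), 228) = Mul(2, 228) = 456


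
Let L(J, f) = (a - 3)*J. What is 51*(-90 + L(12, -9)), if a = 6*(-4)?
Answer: -21114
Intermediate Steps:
a = -24
L(J, f) = -27*J (L(J, f) = (-24 - 3)*J = -27*J)
51*(-90 + L(12, -9)) = 51*(-90 - 27*12) = 51*(-90 - 324) = 51*(-414) = -21114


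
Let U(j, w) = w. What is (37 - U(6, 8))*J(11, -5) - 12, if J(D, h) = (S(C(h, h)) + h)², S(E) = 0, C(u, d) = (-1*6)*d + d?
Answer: 713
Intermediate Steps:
C(u, d) = -5*d (C(u, d) = -6*d + d = -5*d)
J(D, h) = h² (J(D, h) = (0 + h)² = h²)
(37 - U(6, 8))*J(11, -5) - 12 = (37 - 1*8)*(-5)² - 12 = (37 - 8)*25 - 12 = 29*25 - 12 = 725 - 12 = 713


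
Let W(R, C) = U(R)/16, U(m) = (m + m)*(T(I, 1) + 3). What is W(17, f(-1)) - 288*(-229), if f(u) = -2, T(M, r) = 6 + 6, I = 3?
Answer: 527871/8 ≈ 65984.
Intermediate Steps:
T(M, r) = 12
U(m) = 30*m (U(m) = (m + m)*(12 + 3) = (2*m)*15 = 30*m)
W(R, C) = 15*R/8 (W(R, C) = (30*R)/16 = (30*R)*(1/16) = 15*R/8)
W(17, f(-1)) - 288*(-229) = (15/8)*17 - 288*(-229) = 255/8 + 65952 = 527871/8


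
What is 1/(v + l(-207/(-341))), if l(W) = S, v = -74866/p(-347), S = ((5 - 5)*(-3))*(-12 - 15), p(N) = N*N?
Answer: -120409/74866 ≈ -1.6083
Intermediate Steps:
p(N) = N²
S = 0 (S = (0*(-3))*(-27) = 0*(-27) = 0)
v = -74866/120409 (v = -74866/((-347)²) = -74866/120409 ≈ -0.62176)
l(W) = 0
1/(v + l(-207/(-341))) = 1/(-74866/120409 + 0) = 1/(-74866/120409) = -120409/74866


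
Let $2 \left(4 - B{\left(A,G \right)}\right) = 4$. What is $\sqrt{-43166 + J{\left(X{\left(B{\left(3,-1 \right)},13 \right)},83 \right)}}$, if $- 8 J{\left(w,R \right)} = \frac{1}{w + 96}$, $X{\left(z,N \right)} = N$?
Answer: $\frac{i \sqrt{8205684154}}{436} \approx 207.76 i$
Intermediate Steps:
$B{\left(A,G \right)} = 2$ ($B{\left(A,G \right)} = 4 - 2 = 2$)
$J{\left(w,R \right)} = - \frac{1}{8 \left(96 + w\right)}$ ($J{\left(w,R \right)} = - \frac{1}{8 \left(w + 96\right)} = - \frac{1}{8 \left(96 + w\right)}$)
$\sqrt{-43166 + J{\left(X{\left(B{\left(3,-1 \right)},13 \right)},83 \right)}} = \sqrt{-43166 - \frac{1}{768 + 8 \cdot 13}} = \sqrt{-43166 - \frac{1}{768 + 104}} = \sqrt{-43166 - \frac{1}{872}} = \sqrt{- \frac{37640753}{872}} = \frac{i \sqrt{8205684154}}{436}$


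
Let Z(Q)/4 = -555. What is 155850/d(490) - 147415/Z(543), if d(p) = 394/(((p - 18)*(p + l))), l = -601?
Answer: -1812689282249/87468 ≈ -2.0724e+7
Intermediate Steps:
Z(Q) = -2220 (Z(Q) = 4*(-555) = -2220)
d(p) = 394/((-601 + p)*(-18 + p)) (d(p) = 394/(((p - 18)*(p - 601))) = 394/(((-18 + p)*(-601 + p))) = 394/(((-601 + p)*(-18 + p))) = 394*(1/((-601 + p)*(-18 + p))) = 394/((-601 + p)*(-18 + p)))
155850/d(490) - 147415/Z(543) = 155850/((394/(10818 + 490² - 619*490))) - 147415/(-2220) = 155850/((394/(10818 + 240100 - 303310))) - 147415*(-1/2220) = 155850/((394/(-52392))) + 29483/444 = 155850/((394*(-1/52392))) + 29483/444 = 155850/(-197/26196) + 29483/444 = 155850*(-26196/197) + 29483/444 = -4082646600/197 + 29483/444 = -1812689282249/87468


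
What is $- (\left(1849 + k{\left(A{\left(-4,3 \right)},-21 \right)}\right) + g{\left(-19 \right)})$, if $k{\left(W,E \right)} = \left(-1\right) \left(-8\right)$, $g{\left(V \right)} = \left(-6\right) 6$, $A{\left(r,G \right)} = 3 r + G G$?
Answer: $-1821$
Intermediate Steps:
$A{\left(r,G \right)} = G^{2} + 3 r$ ($A{\left(r,G \right)} = 3 r + G^{2} = G^{2} + 3 r$)
$g{\left(V \right)} = -36$
$k{\left(W,E \right)} = 8$
$- (\left(1849 + k{\left(A{\left(-4,3 \right)},-21 \right)}\right) + g{\left(-19 \right)}) = - (\left(1849 + 8\right) - 36) = - (1857 - 36) = \left(-1\right) 1821 = -1821$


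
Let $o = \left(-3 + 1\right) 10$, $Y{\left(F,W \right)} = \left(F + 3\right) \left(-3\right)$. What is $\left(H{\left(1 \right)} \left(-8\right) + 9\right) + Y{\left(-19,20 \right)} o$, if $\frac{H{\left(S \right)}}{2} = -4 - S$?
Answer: $-871$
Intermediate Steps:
$Y{\left(F,W \right)} = -9 - 3 F$ ($Y{\left(F,W \right)} = \left(3 + F\right) \left(-3\right) = -9 - 3 F$)
$H{\left(S \right)} = -8 - 2 S$ ($H{\left(S \right)} = 2 \left(-4 - S\right) = -8 - 2 S$)
$o = -20$ ($o = \left(-2\right) 10 = -20$)
$\left(H{\left(1 \right)} \left(-8\right) + 9\right) + Y{\left(-19,20 \right)} o = \left(\left(-8 - 2\right) \left(-8\right) + 9\right) + \left(-9 - -57\right) \left(-20\right) = \left(\left(-8 - 2\right) \left(-8\right) + 9\right) + \left(-9 + 57\right) \left(-20\right) = \left(\left(-10\right) \left(-8\right) + 9\right) + 48 \left(-20\right) = \left(80 + 9\right) - 960 = 89 - 960 = -871$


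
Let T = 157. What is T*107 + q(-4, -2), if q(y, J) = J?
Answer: 16797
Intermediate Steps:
T*107 + q(-4, -2) = 157*107 - 2 = 16799 - 2 = 16797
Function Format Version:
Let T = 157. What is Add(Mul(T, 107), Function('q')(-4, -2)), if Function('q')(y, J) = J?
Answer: 16797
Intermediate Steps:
Add(Mul(T, 107), Function('q')(-4, -2)) = Add(Mul(157, 107), -2) = Add(16799, -2) = 16797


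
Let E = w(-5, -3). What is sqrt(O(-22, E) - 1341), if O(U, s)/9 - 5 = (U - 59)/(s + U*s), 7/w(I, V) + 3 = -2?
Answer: 9*I*sqrt(799)/7 ≈ 36.343*I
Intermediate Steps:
w(I, V) = -7/5 (w(I, V) = 7/(-3 - 2) = 7/(-5) = 7*(-1/5) = -7/5)
E = -7/5 ≈ -1.4000
O(U, s) = 45 + 9*(-59 + U)/(s + U*s) (O(U, s) = 45 + 9*((U - 59)/(s + U*s)) = 45 + 9*((-59 + U)/(s + U*s)) = 45 + 9*(-59 + U)/(s + U*s))
sqrt(O(-22, E) - 1341) = sqrt(9*(-59 - 22 + 5*(-7/5) + 5*(-22)*(-7/5))/((-7/5)*(1 - 22)) - 1341) = sqrt(9*(-5/7)*(-59 - 22 - 7 + 154)/(-21) - 1341) = sqrt(9*(-5/7)*(-1/21)*66 - 1341) = sqrt(990/49 - 1341) = sqrt(-64719/49) = 9*I*sqrt(799)/7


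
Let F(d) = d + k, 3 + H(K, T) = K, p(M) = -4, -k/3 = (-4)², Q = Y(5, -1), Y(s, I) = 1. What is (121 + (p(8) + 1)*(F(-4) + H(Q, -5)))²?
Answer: 80089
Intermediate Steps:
Q = 1
k = -48 (k = -3*(-4)² = -3*16 = -48)
H(K, T) = -3 + K
F(d) = -48 + d (F(d) = d - 48 = -48 + d)
(121 + (p(8) + 1)*(F(-4) + H(Q, -5)))² = (121 + (-4 + 1)*((-48 - 4) + (-3 + 1)))² = (121 - 3*(-52 - 2))² = (121 - 3*(-54))² = (121 + 162)² = 283² = 80089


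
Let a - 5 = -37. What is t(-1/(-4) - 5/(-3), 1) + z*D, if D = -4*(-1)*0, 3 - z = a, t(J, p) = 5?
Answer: 5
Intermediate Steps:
a = -32 (a = 5 - 37 = -32)
z = 35 (z = 3 - 1*(-32) = 3 + 32 = 35)
D = 0 (D = 4*0 = 0)
t(-1/(-4) - 5/(-3), 1) + z*D = 5 + 35*0 = 5 + 0 = 5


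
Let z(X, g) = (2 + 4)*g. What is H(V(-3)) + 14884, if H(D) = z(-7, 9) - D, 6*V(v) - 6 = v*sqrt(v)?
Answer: 14937 + I*sqrt(3)/2 ≈ 14937.0 + 0.86602*I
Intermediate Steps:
z(X, g) = 6*g
V(v) = 1 + v**(3/2)/6 (V(v) = 1 + (v*sqrt(v))/6 = 1 + v**(3/2)/6)
H(D) = 54 - D (H(D) = 6*9 - D = 54 - D)
H(V(-3)) + 14884 = (54 - (1 + (-3)**(3/2)/6)) + 14884 = (54 - (1 + (-3*I*sqrt(3))/6)) + 14884 = (54 - (1 - I*sqrt(3)/2)) + 14884 = (54 + (-1 + I*sqrt(3)/2)) + 14884 = (53 + I*sqrt(3)/2) + 14884 = 14937 + I*sqrt(3)/2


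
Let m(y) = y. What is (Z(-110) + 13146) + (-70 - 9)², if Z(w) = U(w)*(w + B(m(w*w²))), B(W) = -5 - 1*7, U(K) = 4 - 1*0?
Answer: 18899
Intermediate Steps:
U(K) = 4 (U(K) = 4 + 0 = 4)
B(W) = -12 (B(W) = -5 - 7 = -12)
Z(w) = -48 + 4*w (Z(w) = 4*(w - 12) = 4*(-12 + w) = -48 + 4*w)
(Z(-110) + 13146) + (-70 - 9)² = ((-48 + 4*(-110)) + 13146) + (-70 - 9)² = ((-48 - 440) + 13146) + (-79)² = (-488 + 13146) + 6241 = 12658 + 6241 = 18899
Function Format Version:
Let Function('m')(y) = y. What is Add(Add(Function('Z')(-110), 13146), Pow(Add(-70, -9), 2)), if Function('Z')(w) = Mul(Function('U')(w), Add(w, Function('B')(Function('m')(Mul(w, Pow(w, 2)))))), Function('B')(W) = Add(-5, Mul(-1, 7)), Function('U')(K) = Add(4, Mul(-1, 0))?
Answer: 18899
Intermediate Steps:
Function('U')(K) = 4 (Function('U')(K) = Add(4, 0) = 4)
Function('B')(W) = -12 (Function('B')(W) = Add(-5, -7) = -12)
Function('Z')(w) = Add(-48, Mul(4, w)) (Function('Z')(w) = Mul(4, Add(w, -12)) = Mul(4, Add(-12, w)) = Add(-48, Mul(4, w)))
Add(Add(Function('Z')(-110), 13146), Pow(Add(-70, -9), 2)) = Add(Add(Add(-48, Mul(4, -110)), 13146), Pow(Add(-70, -9), 2)) = Add(Add(Add(-48, -440), 13146), Pow(-79, 2)) = Add(Add(-488, 13146), 6241) = Add(12658, 6241) = 18899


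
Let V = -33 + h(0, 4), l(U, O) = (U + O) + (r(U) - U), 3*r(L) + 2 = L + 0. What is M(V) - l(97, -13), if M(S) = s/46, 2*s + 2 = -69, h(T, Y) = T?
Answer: -5365/276 ≈ -19.438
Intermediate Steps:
r(L) = -⅔ + L/3 (r(L) = -⅔ + (L + 0)/3 = -⅔ + L/3)
l(U, O) = -⅔ + O + U/3 (l(U, O) = (U + O) + ((-⅔ + U/3) - U) = (O + U) + (-⅔ - 2*U/3) = -⅔ + O + U/3)
V = -33 (V = -33 + 0 = -33)
s = -71/2 (s = -1 + (½)*(-69) = -1 - 69/2 = -71/2 ≈ -35.500)
M(S) = -71/92 (M(S) = -71/2/46 = -71/2*1/46 = -71/92)
M(V) - l(97, -13) = -71/92 - (-⅔ - 13 + (⅓)*97) = -71/92 - (-⅔ - 13 + 97/3) = -71/92 - 1*56/3 = -71/92 - 56/3 = -5365/276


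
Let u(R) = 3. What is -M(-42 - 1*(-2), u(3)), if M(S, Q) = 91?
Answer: -91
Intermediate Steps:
-M(-42 - 1*(-2), u(3)) = -1*91 = -91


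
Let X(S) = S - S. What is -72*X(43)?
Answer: 0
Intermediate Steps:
X(S) = 0
-72*X(43) = -72*0 = 0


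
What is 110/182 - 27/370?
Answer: 17893/33670 ≈ 0.53142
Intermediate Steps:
110/182 - 27/370 = 110*(1/182) - 27*1/370 = 55/91 - 27/370 = 17893/33670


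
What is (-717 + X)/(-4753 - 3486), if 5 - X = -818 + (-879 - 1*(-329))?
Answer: -656/8239 ≈ -0.079621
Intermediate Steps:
X = 1373 (X = 5 - (-818 + (-879 - 1*(-329))) = 5 - (-818 + (-879 + 329)) = 5 - (-818 - 550) = 5 - 1*(-1368) = 5 + 1368 = 1373)
(-717 + X)/(-4753 - 3486) = (-717 + 1373)/(-4753 - 3486) = 656/(-8239) = 656*(-1/8239) = -656/8239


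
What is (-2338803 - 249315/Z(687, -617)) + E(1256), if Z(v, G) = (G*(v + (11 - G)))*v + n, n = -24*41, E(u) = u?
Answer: -434317688808676/185800623 ≈ -2.3375e+6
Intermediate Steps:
n = -984
Z(v, G) = -984 + G*v*(11 + v - G) (Z(v, G) = (G*(v + (11 - G)))*v - 984 = (G*(11 + v - G))*v - 984 = G*v*(11 + v - G) - 984 = -984 + G*v*(11 + v - G))
(-2338803 - 249315/Z(687, -617)) + E(1256) = (-2338803 - 249315/(-984 - 617*687² - 1*687*(-617)² + 11*(-617)*687)) + 1256 = (-2338803 - 249315/(-984 - 617*471969 - 1*687*380689 - 4662669)) + 1256 = (-2338803 - 249315/(-984 - 291204873 - 261533343 - 4662669)) + 1256 = (-2338803 - 249315/(-557401869)) + 1256 = (-2338803 - 249315*(-1/557401869)) + 1256 = (-2338803 + 83105/185800623) + 1256 = -434551054391164/185800623 + 1256 = -434317688808676/185800623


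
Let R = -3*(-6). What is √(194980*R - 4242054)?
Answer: I*√732414 ≈ 855.81*I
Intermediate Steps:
R = 18
√(194980*R - 4242054) = √(194980*18 - 4242054) = √(3509640 - 4242054) = √(-732414) = I*√732414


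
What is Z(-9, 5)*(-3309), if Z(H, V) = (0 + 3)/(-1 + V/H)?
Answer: 89343/14 ≈ 6381.6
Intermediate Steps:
Z(H, V) = 3/(-1 + V/H)
Z(-9, 5)*(-3309) = -3*(-9)/(-9 - 1*5)*(-3309) = -3*(-9)/(-9 - 5)*(-3309) = -3*(-9)/(-14)*(-3309) = -3*(-9)*(-1/14)*(-3309) = -27/14*(-3309) = 89343/14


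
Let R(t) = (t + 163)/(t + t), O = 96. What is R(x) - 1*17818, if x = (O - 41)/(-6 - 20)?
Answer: -1964163/110 ≈ -17856.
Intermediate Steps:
x = -55/26 (x = (96 - 41)/(-6 - 20) = 55/(-26) = 55*(-1/26) = -55/26 ≈ -2.1154)
R(t) = (163 + t)/(2*t) (R(t) = (163 + t)/((2*t)) = (163 + t)*(1/(2*t)) = (163 + t)/(2*t))
R(x) - 1*17818 = (163 - 55/26)/(2*(-55/26)) - 1*17818 = (½)*(-26/55)*(4183/26) - 17818 = -4183/110 - 17818 = -1964163/110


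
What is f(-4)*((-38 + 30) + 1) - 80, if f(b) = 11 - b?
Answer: -185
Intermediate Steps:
f(-4)*((-38 + 30) + 1) - 80 = (11 - 1*(-4))*((-38 + 30) + 1) - 80 = (11 + 4)*(-8 + 1) - 80 = 15*(-7) - 80 = -105 - 80 = -185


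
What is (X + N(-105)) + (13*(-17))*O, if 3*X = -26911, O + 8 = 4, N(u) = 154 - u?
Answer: -23482/3 ≈ -7827.3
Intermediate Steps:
O = -4 (O = -8 + 4 = -4)
X = -26911/3 (X = (1/3)*(-26911) = -26911/3 ≈ -8970.3)
(X + N(-105)) + (13*(-17))*O = (-26911/3 + (154 - 1*(-105))) + (13*(-17))*(-4) = (-26911/3 + (154 + 105)) - 221*(-4) = (-26911/3 + 259) + 884 = -26134/3 + 884 = -23482/3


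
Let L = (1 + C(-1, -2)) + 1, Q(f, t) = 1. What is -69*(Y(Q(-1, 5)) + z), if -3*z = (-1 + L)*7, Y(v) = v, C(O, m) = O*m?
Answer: 414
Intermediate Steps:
L = 4 (L = (1 - 1*(-2)) + 1 = (1 + 2) + 1 = 3 + 1 = 4)
z = -7 (z = -(-1 + 4)*7/3 = -7 ≈ -7.0000)
-69*(Y(Q(-1, 5)) + z) = -69*(1 - 7) = -69*(-6) = 414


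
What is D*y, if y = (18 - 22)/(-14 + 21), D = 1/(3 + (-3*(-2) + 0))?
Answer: -4/63 ≈ -0.063492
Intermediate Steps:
D = ⅑ (D = 1/(3 + (6 + 0)) = 1/(3 + 6) = 1/9 = ⅑ ≈ 0.11111)
y = -4/7 ≈ -0.57143
D*y = (⅑)*(-4/7) = -4/63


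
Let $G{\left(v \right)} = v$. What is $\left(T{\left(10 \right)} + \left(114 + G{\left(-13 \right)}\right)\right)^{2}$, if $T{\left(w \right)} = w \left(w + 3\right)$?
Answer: $53361$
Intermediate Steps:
$T{\left(w \right)} = w \left(3 + w\right)$
$\left(T{\left(10 \right)} + \left(114 + G{\left(-13 \right)}\right)\right)^{2} = \left(10 \left(3 + 10\right) + \left(114 - 13\right)\right)^{2} = \left(10 \cdot 13 + 101\right)^{2} = \left(130 + 101\right)^{2} = 231^{2} = 53361$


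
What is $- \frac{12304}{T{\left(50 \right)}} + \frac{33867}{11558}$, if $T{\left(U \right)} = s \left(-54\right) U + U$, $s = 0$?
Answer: $- \frac{70258141}{288950} \approx -243.15$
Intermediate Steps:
$T{\left(U \right)} = U$ ($T{\left(U \right)} = 0 \left(-54\right) U + U = 0 U + U = 0 + U = U$)
$- \frac{12304}{T{\left(50 \right)}} + \frac{33867}{11558} = - \frac{12304}{50} + \frac{33867}{11558} = \left(-12304\right) \frac{1}{50} + 33867 \cdot \frac{1}{11558} = - \frac{6152}{25} + \frac{33867}{11558} = - \frac{70258141}{288950}$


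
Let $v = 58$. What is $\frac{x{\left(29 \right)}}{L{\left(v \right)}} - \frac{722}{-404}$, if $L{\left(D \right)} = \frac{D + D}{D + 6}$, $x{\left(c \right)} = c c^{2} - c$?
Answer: $\frac{2715241}{202} \approx 13442.0$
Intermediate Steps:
$x{\left(c \right)} = c^{3} - c$
$L{\left(D \right)} = \frac{2 D}{6 + D}$
$\frac{x{\left(29 \right)}}{L{\left(v \right)}} - \frac{722}{-404} = \frac{29^{3} - 29}{2 \cdot 58 \frac{1}{6 + 58}} - \frac{722}{-404} = \frac{24389 - 29}{2 \cdot 58 \cdot \frac{1}{64}} - - \frac{361}{202} = \frac{24360}{2 \cdot 58 \cdot \frac{1}{64}} + \frac{361}{202} = \frac{24360}{\frac{29}{16}} + \frac{361}{202} = 24360 \cdot \frac{16}{29} + \frac{361}{202} = 13440 + \frac{361}{202} = \frac{2715241}{202}$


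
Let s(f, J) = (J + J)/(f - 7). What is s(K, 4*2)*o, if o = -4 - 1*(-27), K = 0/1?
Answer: -368/7 ≈ -52.571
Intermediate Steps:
K = 0 (K = 0*1 = 0)
s(f, J) = 2*J/(-7 + f) (s(f, J) = (2*J)/(-7 + f) = 2*J/(-7 + f))
o = 23 (o = -4 + 27 = 23)
s(K, 4*2)*o = (2*(4*2)/(-7 + 0))*23 = (2*8/(-7))*23 = (2*8*(-⅐))*23 = -16/7*23 = -368/7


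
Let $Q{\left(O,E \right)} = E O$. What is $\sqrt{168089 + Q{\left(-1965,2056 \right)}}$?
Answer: $i \sqrt{3871951} \approx 1967.7 i$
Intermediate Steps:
$\sqrt{168089 + Q{\left(-1965,2056 \right)}} = \sqrt{168089 + 2056 \left(-1965\right)} = \sqrt{168089 - 4040040} = \sqrt{-3871951} = i \sqrt{3871951}$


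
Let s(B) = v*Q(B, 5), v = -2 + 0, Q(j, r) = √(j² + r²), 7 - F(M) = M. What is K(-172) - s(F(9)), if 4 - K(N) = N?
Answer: 176 + 2*√29 ≈ 186.77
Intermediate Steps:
K(N) = 4 - N
F(M) = 7 - M
v = -2
s(B) = -2*√(25 + B²) (s(B) = -2*√(B² + 5²) = -2*√(B² + 25) = -2*√(25 + B²))
K(-172) - s(F(9)) = (4 - 1*(-172)) - (-2)*√(25 + (7 - 1*9)²) = (4 + 172) - (-2)*√(25 + (7 - 9)²) = 176 - (-2)*√(25 + (-2)²) = 176 - (-2)*√(25 + 4) = 176 - (-2)*√29 = 176 + 2*√29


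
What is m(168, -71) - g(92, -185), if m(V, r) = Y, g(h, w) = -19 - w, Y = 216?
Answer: 50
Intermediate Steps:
m(V, r) = 216
m(168, -71) - g(92, -185) = 216 - (-19 - 1*(-185)) = 216 - (-19 + 185) = 216 - 1*166 = 216 - 166 = 50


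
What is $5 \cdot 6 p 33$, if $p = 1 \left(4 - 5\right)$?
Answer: $-990$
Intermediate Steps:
$p = -1$ ($p = 1 \left(-1\right) = -1$)
$5 \cdot 6 p 33 = 5 \cdot 6 \left(-1\right) 33 = 30 \left(-1\right) 33 = \left(-30\right) 33 = -990$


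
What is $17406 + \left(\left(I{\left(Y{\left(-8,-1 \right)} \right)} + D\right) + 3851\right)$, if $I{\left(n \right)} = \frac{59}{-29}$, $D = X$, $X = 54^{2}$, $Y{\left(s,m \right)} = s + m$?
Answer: $\frac{700958}{29} \approx 24171.0$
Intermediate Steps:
$Y{\left(s,m \right)} = m + s$
$X = 2916$
$D = 2916$
$I{\left(n \right)} = - \frac{59}{29}$ ($I{\left(n \right)} = 59 \left(- \frac{1}{29}\right) = - \frac{59}{29}$)
$17406 + \left(\left(I{\left(Y{\left(-8,-1 \right)} \right)} + D\right) + 3851\right) = 17406 + \left(\left(- \frac{59}{29} + 2916\right) + 3851\right) = 17406 + \left(\frac{84505}{29} + 3851\right) = 17406 + \frac{196184}{29} = \frac{700958}{29}$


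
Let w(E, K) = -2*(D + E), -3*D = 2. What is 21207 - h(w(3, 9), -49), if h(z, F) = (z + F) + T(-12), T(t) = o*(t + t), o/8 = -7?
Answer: 59750/3 ≈ 19917.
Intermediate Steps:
o = -56 (o = 8*(-7) = -56)
D = -⅔ (D = -⅓*2 = -⅔ ≈ -0.66667)
w(E, K) = 4/3 - 2*E (w(E, K) = -2*(-⅔ + E) = 4/3 - 2*E)
T(t) = -112*t (T(t) = -56*(t + t) = -112*t)
h(z, F) = 1344 + F + z (h(z, F) = (z + F) - 112*(-12) = (F + z) + 1344 = 1344 + F + z)
21207 - h(w(3, 9), -49) = 21207 - (1344 - 49 + (4/3 - 2*3)) = 21207 - (1344 - 49 + (4/3 - 6)) = 21207 - (1344 - 49 - 14/3) = 21207 - 1*3871/3 = 21207 - 3871/3 = 59750/3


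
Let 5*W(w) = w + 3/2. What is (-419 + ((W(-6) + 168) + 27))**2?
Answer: 5058001/100 ≈ 50580.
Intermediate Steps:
W(w) = 3/10 + w/5 (W(w) = (w + 3/2)/5 = (3/2 + w)/5 = 3/10 + w/5)
(-419 + ((W(-6) + 168) + 27))**2 = (-419 + (((3/10 + (1/5)*(-6)) + 168) + 27))**2 = (-419 + (((3/10 - 6/5) + 168) + 27))**2 = (-419 + ((-9/10 + 168) + 27))**2 = (-419 + (1671/10 + 27))**2 = (-419 + 1941/10)**2 = (-2249/10)**2 = 5058001/100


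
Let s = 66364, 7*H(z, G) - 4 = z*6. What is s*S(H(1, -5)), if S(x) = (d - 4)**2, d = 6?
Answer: 265456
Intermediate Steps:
H(z, G) = 4/7 + 6*z/7 (H(z, G) = 4/7 + (z*6)/7 = 4/7 + (6*z)/7 = 4/7 + 6*z/7)
S(x) = 4 (S(x) = (6 - 4)**2 = 2**2 = 4)
s*S(H(1, -5)) = 66364*4 = 265456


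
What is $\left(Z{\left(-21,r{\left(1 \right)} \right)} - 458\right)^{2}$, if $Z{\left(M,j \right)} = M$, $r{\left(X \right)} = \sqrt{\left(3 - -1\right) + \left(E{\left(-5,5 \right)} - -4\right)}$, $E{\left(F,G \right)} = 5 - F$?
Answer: $229441$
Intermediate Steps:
$r{\left(X \right)} = 3 \sqrt{2}$ ($r{\left(X \right)} = \sqrt{\left(3 - -1\right) + \left(\left(5 - -5\right) - -4\right)} = \sqrt{\left(3 + 1\right) + \left(\left(5 + 5\right) + 4\right)} = \sqrt{4 + \left(10 + 4\right)} = \sqrt{4 + 14} = \sqrt{18} = 3 \sqrt{2}$)
$\left(Z{\left(-21,r{\left(1 \right)} \right)} - 458\right)^{2} = \left(-21 - 458\right)^{2} = \left(-479\right)^{2} = 229441$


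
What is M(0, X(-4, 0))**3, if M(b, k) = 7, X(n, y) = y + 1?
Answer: 343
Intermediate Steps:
X(n, y) = 1 + y
M(0, X(-4, 0))**3 = 7**3 = 343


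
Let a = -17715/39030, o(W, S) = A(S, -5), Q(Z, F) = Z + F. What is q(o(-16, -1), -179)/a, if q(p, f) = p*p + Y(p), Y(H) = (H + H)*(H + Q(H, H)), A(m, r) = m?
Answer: -18214/1181 ≈ -15.423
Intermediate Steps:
Q(Z, F) = F + Z
Y(H) = 6*H² (Y(H) = (H + H)*(H + (H + H)) = (2*H)*(H + 2*H) = (2*H)*(3*H) = 6*H²)
o(W, S) = S
q(p, f) = 7*p² (q(p, f) = p*p + 6*p² = p² + 6*p² = 7*p²)
a = -1181/2602 (a = -17715*1/39030 = -1181/2602 ≈ -0.45388)
q(o(-16, -1), -179)/a = (7*(-1)²)/(-1181/2602) = (7*1)*(-2602/1181) = 7*(-2602/1181) = -18214/1181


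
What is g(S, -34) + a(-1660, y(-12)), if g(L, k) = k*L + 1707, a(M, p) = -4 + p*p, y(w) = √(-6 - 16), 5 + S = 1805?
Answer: -59519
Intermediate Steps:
S = 1800 (S = -5 + 1805 = 1800)
y(w) = I*√22 (y(w) = √(-22) = I*√22)
a(M, p) = -4 + p²
g(L, k) = 1707 + L*k (g(L, k) = L*k + 1707 = 1707 + L*k)
g(S, -34) + a(-1660, y(-12)) = (1707 + 1800*(-34)) + (-4 + (I*√22)²) = (1707 - 61200) + (-4 - 22) = -59493 - 26 = -59519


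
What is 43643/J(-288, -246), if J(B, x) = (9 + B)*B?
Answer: 43643/80352 ≈ 0.54315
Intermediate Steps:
J(B, x) = B*(9 + B)
43643/J(-288, -246) = 43643/((-288*(9 - 288))) = 43643/((-288*(-279))) = 43643/80352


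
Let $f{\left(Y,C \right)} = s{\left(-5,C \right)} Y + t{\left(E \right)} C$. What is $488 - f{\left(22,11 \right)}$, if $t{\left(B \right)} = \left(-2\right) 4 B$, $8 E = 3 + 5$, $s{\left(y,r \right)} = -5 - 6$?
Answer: $818$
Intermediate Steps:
$s{\left(y,r \right)} = -11$ ($s{\left(y,r \right)} = -5 - 6 = -11$)
$E = 1$ ($E = \frac{3 + 5}{8} = \frac{1}{8} \cdot 8 = 1$)
$t{\left(B \right)} = - 8 B$
$f{\left(Y,C \right)} = - 11 Y - 8 C$ ($f{\left(Y,C \right)} = - 11 Y + \left(-8\right) 1 C = - 11 Y - 8 C$)
$488 - f{\left(22,11 \right)} = 488 - \left(\left(-11\right) 22 - 88\right) = 488 - \left(-242 - 88\right) = 488 - -330 = 488 + 330 = 818$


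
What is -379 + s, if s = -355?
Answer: -734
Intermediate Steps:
-379 + s = -379 - 355 = -734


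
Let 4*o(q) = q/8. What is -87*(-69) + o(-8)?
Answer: 24011/4 ≈ 6002.8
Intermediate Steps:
o(q) = q/32 (o(q) = (q/8)/4 = q/32)
-87*(-69) + o(-8) = -87*(-69) + (1/32)*(-8) = 6003 - ¼ = 24011/4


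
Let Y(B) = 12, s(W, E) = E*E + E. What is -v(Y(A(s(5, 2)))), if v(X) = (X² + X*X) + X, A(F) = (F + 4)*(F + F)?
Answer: -300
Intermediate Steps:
s(W, E) = E + E² (s(W, E) = E² + E = E + E²)
A(F) = 2*F*(4 + F) (A(F) = (4 + F)*(2*F) = 2*F*(4 + F))
v(X) = X + 2*X² (v(X) = (X² + X²) + X = 2*X² + X = X + 2*X²)
-v(Y(A(s(5, 2)))) = -12*(1 + 2*12) = -12*(1 + 24) = -12*25 = -1*300 = -300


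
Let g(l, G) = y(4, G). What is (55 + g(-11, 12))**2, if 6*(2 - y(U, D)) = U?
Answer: 28561/9 ≈ 3173.4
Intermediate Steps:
y(U, D) = 2 - U/6
g(l, G) = 4/3 (g(l, G) = 2 - 1/6*4 = 2 - 2/3 = 4/3)
(55 + g(-11, 12))**2 = (55 + 4/3)**2 = (169/3)**2 = 28561/9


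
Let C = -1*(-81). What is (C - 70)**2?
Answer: 121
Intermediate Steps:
C = 81
(C - 70)**2 = (81 - 70)**2 = 11**2 = 121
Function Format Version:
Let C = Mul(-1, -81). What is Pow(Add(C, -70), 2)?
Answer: 121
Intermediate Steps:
C = 81
Pow(Add(C, -70), 2) = Pow(Add(81, -70), 2) = Pow(11, 2) = 121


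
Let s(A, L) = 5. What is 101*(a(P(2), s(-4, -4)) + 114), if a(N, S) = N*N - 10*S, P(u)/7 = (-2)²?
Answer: 85648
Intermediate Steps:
P(u) = 28 (P(u) = 7*(-2)² = 7*4 = 28)
a(N, S) = N² - 10*S
101*(a(P(2), s(-4, -4)) + 114) = 101*((28² - 10*5) + 114) = 101*((784 - 50) + 114) = 101*(734 + 114) = 101*848 = 85648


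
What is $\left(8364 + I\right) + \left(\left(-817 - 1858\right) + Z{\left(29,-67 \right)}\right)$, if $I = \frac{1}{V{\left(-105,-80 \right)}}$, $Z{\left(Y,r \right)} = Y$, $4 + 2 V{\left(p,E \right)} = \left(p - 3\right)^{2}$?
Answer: $\frac{33335941}{5830} \approx 5718.0$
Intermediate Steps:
$V{\left(p,E \right)} = -2 + \frac{\left(-3 + p\right)^{2}}{2}$ ($V{\left(p,E \right)} = -2 + \frac{\left(p - 3\right)^{2}}{2} = -2 + \frac{\left(-3 + p\right)^{2}}{2}$)
$I = \frac{1}{5830}$ ($I = \frac{1}{-2 + \frac{\left(-3 - 105\right)^{2}}{2}} = \frac{1}{-2 + \frac{\left(-108\right)^{2}}{2}} = \frac{1}{-2 + \frac{1}{2} \cdot 11664} = \frac{1}{-2 + 5832} = \frac{1}{5830} \approx 0.00017153$)
$\left(8364 + I\right) + \left(\left(-817 - 1858\right) + Z{\left(29,-67 \right)}\right) = \left(8364 + \frac{1}{5830}\right) + \left(\left(-817 - 1858\right) + 29\right) = \frac{48762121}{5830} + \left(-2675 + 29\right) = \frac{48762121}{5830} - 2646 = \frac{33335941}{5830}$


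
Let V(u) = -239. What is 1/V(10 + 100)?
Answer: -1/239 ≈ -0.0041841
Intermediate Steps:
1/V(10 + 100) = 1/(-239) = -1/239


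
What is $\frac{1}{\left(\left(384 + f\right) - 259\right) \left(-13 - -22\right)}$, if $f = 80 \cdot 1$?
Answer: $\frac{1}{1845} \approx 0.00054201$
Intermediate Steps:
$f = 80$
$\frac{1}{\left(\left(384 + f\right) - 259\right) \left(-13 - -22\right)} = \frac{1}{\left(\left(384 + 80\right) - 259\right) \left(-13 - -22\right)} = \frac{1}{\left(464 - 259\right) \left(-13 + 22\right)} = \frac{1}{205 \cdot 9} = \frac{1}{1845}$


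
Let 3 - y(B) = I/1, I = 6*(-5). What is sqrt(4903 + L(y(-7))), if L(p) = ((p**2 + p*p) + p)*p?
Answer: sqrt(77866) ≈ 279.04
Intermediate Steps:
I = -30
y(B) = 33 (y(B) = 3 - (-30)/1 = 3 - (-30) = 3 - 1*(-30) = 3 + 30 = 33)
L(p) = p*(p + 2*p**2) (L(p) = ((p**2 + p**2) + p)*p = (2*p**2 + p)*p = (p + 2*p**2)*p = p*(p + 2*p**2))
sqrt(4903 + L(y(-7))) = sqrt(4903 + 33**2*(1 + 2*33)) = sqrt(4903 + 1089*(1 + 66)) = sqrt(4903 + 1089*67) = sqrt(4903 + 72963) = sqrt(77866)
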